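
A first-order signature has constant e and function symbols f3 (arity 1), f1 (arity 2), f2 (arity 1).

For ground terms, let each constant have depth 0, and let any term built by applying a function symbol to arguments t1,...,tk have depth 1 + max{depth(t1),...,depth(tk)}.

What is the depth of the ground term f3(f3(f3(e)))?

depth(f3(e)) = 1 + depth(e) = 1 + 0 = 1
depth(f3(f3(e))) = 1 + depth(f3(e)) = 1 + 1 = 2
depth(f3(f3(f3(e)))) = 1 + depth(f3(f3(e))) = 1 + 2 = 3

3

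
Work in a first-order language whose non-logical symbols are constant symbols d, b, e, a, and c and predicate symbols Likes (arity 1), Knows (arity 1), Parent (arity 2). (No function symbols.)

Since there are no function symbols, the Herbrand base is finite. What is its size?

With no function symbols, the Herbrand universe is just the 5 constants.
Ground atoms per predicate: Likes: 5, Knows: 5, Parent: 5^2 = 25.
Herbrand base size = 5 + 5 + 25 = 35.

35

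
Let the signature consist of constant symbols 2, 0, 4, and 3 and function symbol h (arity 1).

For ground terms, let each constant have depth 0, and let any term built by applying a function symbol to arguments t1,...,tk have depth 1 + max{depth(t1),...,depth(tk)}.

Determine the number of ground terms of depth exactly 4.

4

If N_k denotes the number of depth-≤k ground terms, the 4 constants give N_0 = 4, and each function symbol of arity r contributes N_{k-1}^r new terms at level k: N_k = 4 + N_{k-1}.
N_0 = 4
N_1 = 4 + 4 = 8
N_2 = 4 + 8 = 12
N_3 = 4 + 12 = 16
N_4 = 4 + 16 = 20
Terms of depth exactly 4: N_4 − N_3 = 20 − 16 = 4.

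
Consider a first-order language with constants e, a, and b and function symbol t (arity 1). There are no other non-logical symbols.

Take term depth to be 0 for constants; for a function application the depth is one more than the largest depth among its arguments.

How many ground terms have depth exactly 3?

3

Let N_k = |{terms of depth ≤ k}|. Then N_0 = 3 and N_k = 3 + N_{k-1} for k ≥ 1 (one summand per function symbol, arity giving the exponent).
N_0 = 3
N_1 = 3 + 3 = 6
N_2 = 3 + 6 = 9
N_3 = 3 + 9 = 12
Terms of depth exactly 3: N_3 − N_2 = 12 − 9 = 3.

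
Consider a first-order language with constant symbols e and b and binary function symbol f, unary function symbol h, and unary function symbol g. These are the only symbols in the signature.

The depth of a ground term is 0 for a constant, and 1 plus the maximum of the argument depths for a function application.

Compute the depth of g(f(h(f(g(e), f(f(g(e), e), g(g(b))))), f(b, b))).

depth(g(e)) = 1 + depth(e) = 1 + 0 = 1
depth(f(g(e), e)) = 1 + max(1, 0) = 2
depth(g(b)) = 1 + depth(b) = 1 + 0 = 1
depth(g(g(b))) = 1 + depth(g(b)) = 1 + 1 = 2
depth(f(f(g(e), e), g(g(b)))) = 1 + max(2, 2) = 3
depth(f(g(e), f(f(g(e), e), g(g(b))))) = 1 + max(1, 3) = 4
depth(h(f(g(e), f(f(g(e), e), g(g(b)))))) = 1 + depth(f(g(e), f(f(g(e), e), g(g(b))))) = 1 + 4 = 5
depth(f(b, b)) = 1 + max(0, 0) = 1
depth(f(h(f(g(e), f(f(g(e), e), g(g(b))))), f(b, b))) = 1 + max(5, 1) = 6
depth(g(f(h(f(g(e), f(f(g(e), e), g(g(b))))), f(b, b)))) = 1 + depth(f(h(f(g(e), f(f(g(e), e), g(g(b))))), f(b, b))) = 1 + 6 = 7

7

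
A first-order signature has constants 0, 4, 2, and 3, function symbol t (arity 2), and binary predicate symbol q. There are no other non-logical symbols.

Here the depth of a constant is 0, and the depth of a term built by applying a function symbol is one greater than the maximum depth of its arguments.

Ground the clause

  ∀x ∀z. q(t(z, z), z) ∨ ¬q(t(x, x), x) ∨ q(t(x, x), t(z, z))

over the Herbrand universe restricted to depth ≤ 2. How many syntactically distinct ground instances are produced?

Ground terms of depth ≤ 2:
  Count level by level. With function symbols t/2, the terms of depth ≤ k are the 4 constants together with each function applied to depth-≤(k−1) tuples, so N_k = 4 + N_{k-1}^2.
  N_0 = 4
  N_1 = 4 + 4^2 = 20
  N_2 = 4 + 20^2 = 404
So there are 404 ground terms available for substitution.
The clause has 2 distinct variables (x, z), each appearing in the body. In the free term algebra distinct substitutions yield syntactically distinct ground instances.
Number of ground instances = 404^2 = 163216.

163216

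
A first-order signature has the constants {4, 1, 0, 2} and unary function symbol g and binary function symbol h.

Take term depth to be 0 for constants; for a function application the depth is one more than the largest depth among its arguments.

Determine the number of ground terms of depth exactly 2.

Count level by level. With function symbols g/1, h/2, the terms of depth ≤ k are the 4 constants together with each function applied to depth-≤(k−1) tuples, so N_k = 4 + N_{k-1} + N_{k-1}^2.
N_0 = 4
N_1 = 4 + 4 + 4^2 = 24
N_2 = 4 + 24 + 24^2 = 604
Terms of depth exactly 2: N_2 − N_1 = 604 − 24 = 580.

580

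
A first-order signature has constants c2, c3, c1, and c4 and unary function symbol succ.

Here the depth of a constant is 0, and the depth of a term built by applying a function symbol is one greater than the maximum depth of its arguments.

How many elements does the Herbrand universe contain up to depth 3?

Write N_k for the number of ground terms of depth ≤ k. A term of depth ≤ k is either a constant or a function symbol applied to arguments of depth ≤ k−1, so N_k = 4 + N_{k-1}.
N_0 = 4
N_1 = 4 + 4 = 8
N_2 = 4 + 8 = 12
N_3 = 4 + 12 = 16

16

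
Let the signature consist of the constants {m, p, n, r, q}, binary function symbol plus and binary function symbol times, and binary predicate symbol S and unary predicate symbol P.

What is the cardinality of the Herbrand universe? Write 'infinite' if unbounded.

infinite

The signature has at least one function symbol (plus, arity 2) and at least one constant (m).
Iterating plus gives infinitely many distinct ground terms: m, plus(m, m), plus(plus(m, m), plus(m, m)), ...
So the Herbrand universe is infinite.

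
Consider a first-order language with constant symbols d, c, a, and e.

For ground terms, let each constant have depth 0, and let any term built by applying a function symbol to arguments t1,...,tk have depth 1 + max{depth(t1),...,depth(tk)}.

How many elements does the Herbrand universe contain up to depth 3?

4

With no function symbols every ground term is a constant, so there are exactly 4 ground terms at every depth bound.
N_0 = 4
N_1 = 4
N_2 = 4
N_3 = 4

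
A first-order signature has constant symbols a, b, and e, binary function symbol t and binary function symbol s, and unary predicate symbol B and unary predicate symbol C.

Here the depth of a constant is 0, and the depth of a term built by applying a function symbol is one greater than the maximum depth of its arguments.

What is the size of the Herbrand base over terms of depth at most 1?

42

First count ground terms of depth ≤ 1.
Let N_k = |{terms of depth ≤ k}|. Then N_0 = 3 and N_k = 3 + N_{k-1}^2 + N_{k-1}^2 for k ≥ 1 (one summand per function symbol, arity giving the exponent).
N_0 = 3
N_1 = 3 + 3^2 + 3^2 = 21
So |H| = 21.
For each predicate symbol, the number of ground atoms is |H| raised to its arity; summing:
  B: 21;  C: 21
Total ground atoms: 21 + 21 = 42.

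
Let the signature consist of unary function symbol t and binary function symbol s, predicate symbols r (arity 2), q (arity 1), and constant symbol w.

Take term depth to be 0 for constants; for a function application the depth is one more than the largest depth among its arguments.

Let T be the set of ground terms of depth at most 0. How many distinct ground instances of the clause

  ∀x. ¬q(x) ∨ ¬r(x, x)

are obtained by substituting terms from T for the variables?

1

Ground terms of depth ≤ 0:
  Write N_k for the number of ground terms of depth ≤ k. A term of depth ≤ k is either a constant or a function symbol applied to arguments of depth ≤ k−1, so N_k = 1 + N_{k-1} + N_{k-1}^2.
  N_0 = 1
So there is exactly 1 ground term available for substitution.
The clause has 1 distinct variable (x), which appears in the body. In the free term algebra distinct substitutions yield syntactically distinct ground instances.
Number of ground instances = 1.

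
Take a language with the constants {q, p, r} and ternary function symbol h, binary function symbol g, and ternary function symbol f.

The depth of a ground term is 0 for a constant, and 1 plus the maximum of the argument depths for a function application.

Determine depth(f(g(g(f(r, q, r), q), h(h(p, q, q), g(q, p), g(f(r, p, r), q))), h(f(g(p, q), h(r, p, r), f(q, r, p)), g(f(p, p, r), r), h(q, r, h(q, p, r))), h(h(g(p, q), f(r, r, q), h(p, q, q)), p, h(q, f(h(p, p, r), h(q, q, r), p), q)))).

depth(f(r, q, r)) = 1 + max(0, 0, 0) = 1
depth(g(f(r, q, r), q)) = 1 + max(1, 0) = 2
depth(h(p, q, q)) = 1 + max(0, 0, 0) = 1
depth(g(q, p)) = 1 + max(0, 0) = 1
depth(f(r, p, r)) = 1 + max(0, 0, 0) = 1
depth(g(f(r, p, r), q)) = 1 + max(1, 0) = 2
depth(h(h(p, q, q), g(q, p), g(f(r, p, r), q))) = 1 + max(1, 1, 2) = 3
depth(g(g(f(r, q, r), q), h(h(p, q, q), g(q, p), g(f(r, p, r), q)))) = 1 + max(2, 3) = 4
depth(g(p, q)) = 1 + max(0, 0) = 1
depth(h(r, p, r)) = 1 + max(0, 0, 0) = 1
depth(f(q, r, p)) = 1 + max(0, 0, 0) = 1
depth(f(g(p, q), h(r, p, r), f(q, r, p))) = 1 + max(1, 1, 1) = 2
depth(f(p, p, r)) = 1 + max(0, 0, 0) = 1
depth(g(f(p, p, r), r)) = 1 + max(1, 0) = 2
depth(h(q, p, r)) = 1 + max(0, 0, 0) = 1
depth(h(q, r, h(q, p, r))) = 1 + max(0, 0, 1) = 2
depth(h(f(g(p, q), h(r, p, r), f(q, r, p)), g(f(p, p, r), r), h(q, r, h(q, p, r)))) = 1 + max(2, 2, 2) = 3
depth(f(r, r, q)) = 1 + max(0, 0, 0) = 1
depth(h(g(p, q), f(r, r, q), h(p, q, q))) = 1 + max(1, 1, 1) = 2
depth(h(p, p, r)) = 1 + max(0, 0, 0) = 1
depth(h(q, q, r)) = 1 + max(0, 0, 0) = 1
depth(f(h(p, p, r), h(q, q, r), p)) = 1 + max(1, 1, 0) = 2
depth(h(q, f(h(p, p, r), h(q, q, r), p), q)) = 1 + max(0, 2, 0) = 3
depth(h(h(g(p, q), f(r, r, q), h(p, q, q)), p, h(q, f(h(p, p, r), h(q, q, r), p), q))) = 1 + max(2, 0, 3) = 4
depth(f(g(g(f(r, q, r), q), h(h(p, q, q), g(q, p), g(f(r, p, r), q))), h(f(g(p, q), h(r, p, r), f(q, r, p)), g(f(p, p, r), r), h(q, r, h(q, p, r))), h(h(g(p, q), f(r, r, q), h(p, q, q)), p, h(q, f(h(p, p, r), h(q, q, r), p), q)))) = 1 + max(4, 3, 4) = 5

5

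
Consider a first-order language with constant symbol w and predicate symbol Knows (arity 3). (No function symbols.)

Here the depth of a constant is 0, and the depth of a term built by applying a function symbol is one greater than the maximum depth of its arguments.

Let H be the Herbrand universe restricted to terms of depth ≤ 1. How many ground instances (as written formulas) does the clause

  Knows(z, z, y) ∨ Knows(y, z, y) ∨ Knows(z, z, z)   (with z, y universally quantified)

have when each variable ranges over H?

1

Ground terms of depth ≤ 1:
  With no function symbols every ground term is a constant, so there is exactly 1 ground term at every depth bound.
  N_0 = 1
  N_1 = 1
  Explicitly: w.
So there is exactly 1 ground term available for substitution.
The body mentions every one of the 2 quantified variables; since ground terms form a free algebra, no two substitutions collapse to the same formula.
Number of ground instances = 1^2 = 1.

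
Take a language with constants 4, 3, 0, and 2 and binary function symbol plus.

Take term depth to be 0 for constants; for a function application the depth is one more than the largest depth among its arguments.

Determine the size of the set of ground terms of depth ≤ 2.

404

Let N_k count ground terms of depth at most k. Each non-constant term of depth ≤ k is some function symbol applied to depth-≤(k−1) arguments, giving N_k = 4 + N_{k-1}^2.
N_0 = 4
N_1 = 4 + 4^2 = 20
N_2 = 4 + 20^2 = 404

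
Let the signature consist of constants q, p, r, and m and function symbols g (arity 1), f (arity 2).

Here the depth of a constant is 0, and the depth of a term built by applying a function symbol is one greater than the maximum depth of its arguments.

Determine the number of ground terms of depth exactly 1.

20

Let N_k count ground terms of depth at most k. Each non-constant term of depth ≤ k is some function symbol applied to depth-≤(k−1) arguments, giving N_k = 4 + N_{k-1} + N_{k-1}^2.
N_0 = 4
N_1 = 4 + 4 + 4^2 = 24
Terms of depth exactly 1: N_1 − N_0 = 24 − 4 = 20.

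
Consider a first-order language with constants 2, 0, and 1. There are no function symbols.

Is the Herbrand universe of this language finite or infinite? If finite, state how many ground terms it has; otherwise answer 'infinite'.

There are no function symbols, so every ground term is one of the 3 constants.
The Herbrand universe is {2, 0, 1}, which is finite with 3 elements.

3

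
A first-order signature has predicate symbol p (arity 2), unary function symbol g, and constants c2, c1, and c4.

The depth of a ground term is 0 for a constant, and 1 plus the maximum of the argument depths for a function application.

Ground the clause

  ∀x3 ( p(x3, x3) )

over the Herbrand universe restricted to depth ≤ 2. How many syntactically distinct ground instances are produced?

9

Ground terms of depth ≤ 2:
  Write N_k for the number of ground terms of depth ≤ k. A term of depth ≤ k is either a constant or a function symbol applied to arguments of depth ≤ k−1, so N_k = 3 + N_{k-1}.
  N_0 = 3
  N_1 = 3 + 3 = 6
  N_2 = 3 + 6 = 9
So there are 9 ground terms available for substitution.
The clause has 1 distinct variable (x3), which appears in the body. In the free term algebra distinct substitutions yield syntactically distinct ground instances.
Number of ground instances = 9.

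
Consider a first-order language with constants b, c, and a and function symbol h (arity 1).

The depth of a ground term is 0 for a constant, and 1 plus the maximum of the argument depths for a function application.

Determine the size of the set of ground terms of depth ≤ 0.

3

Write N_k for the number of ground terms of depth ≤ k. A term of depth ≤ k is either a constant or a function symbol applied to arguments of depth ≤ k−1, so N_k = 3 + N_{k-1}.
N_0 = 3
Explicitly: b, c, a.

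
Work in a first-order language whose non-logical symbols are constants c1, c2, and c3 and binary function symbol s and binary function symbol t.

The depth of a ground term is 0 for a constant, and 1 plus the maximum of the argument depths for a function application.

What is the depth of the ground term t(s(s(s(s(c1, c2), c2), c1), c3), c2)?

5

depth(s(c1, c2)) = 1 + max(0, 0) = 1
depth(s(s(c1, c2), c2)) = 1 + max(1, 0) = 2
depth(s(s(s(c1, c2), c2), c1)) = 1 + max(2, 0) = 3
depth(s(s(s(s(c1, c2), c2), c1), c3)) = 1 + max(3, 0) = 4
depth(t(s(s(s(s(c1, c2), c2), c1), c3), c2)) = 1 + max(4, 0) = 5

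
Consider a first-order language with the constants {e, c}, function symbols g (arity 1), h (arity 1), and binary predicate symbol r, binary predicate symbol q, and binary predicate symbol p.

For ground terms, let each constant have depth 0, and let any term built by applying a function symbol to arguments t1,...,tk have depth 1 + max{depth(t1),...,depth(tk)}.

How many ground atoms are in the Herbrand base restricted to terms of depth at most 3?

2700

First count ground terms of depth ≤ 3.
Write N_k for the number of ground terms of depth ≤ k. A term of depth ≤ k is either a constant or a function symbol applied to arguments of depth ≤ k−1, so N_k = 2 + N_{k-1} + N_{k-1}.
N_0 = 2
N_1 = 2 + 2 + 2 = 6
N_2 = 2 + 6 + 6 = 14
N_3 = 2 + 14 + 14 = 30
So |H| = 30.
A ground atom is a predicate applied to a tuple of terms from H, so the count is the sum over predicates of |H|^arity:
  r: 30^2 = 900;  q: 30^2 = 900;  p: 30^2 = 900
Total ground atoms: 900 + 900 + 900 = 2700.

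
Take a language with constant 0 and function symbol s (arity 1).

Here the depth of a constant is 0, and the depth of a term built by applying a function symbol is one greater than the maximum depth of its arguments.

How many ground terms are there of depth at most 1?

2

If N_k denotes the number of depth-≤k ground terms, the 1 constant gives N_0 = 1, and each function symbol of arity r contributes N_{k-1}^r new terms at level k: N_k = 1 + N_{k-1}.
N_0 = 1
N_1 = 1 + 1 = 2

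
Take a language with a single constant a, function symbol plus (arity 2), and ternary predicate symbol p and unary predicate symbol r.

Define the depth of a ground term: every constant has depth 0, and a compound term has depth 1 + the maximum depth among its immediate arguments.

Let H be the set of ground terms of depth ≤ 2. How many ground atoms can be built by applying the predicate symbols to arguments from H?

First count ground terms of depth ≤ 2.
Write N_k for the number of ground terms of depth ≤ k. A term of depth ≤ k is either a constant or a function symbol applied to arguments of depth ≤ k−1, so N_k = 1 + N_{k-1}^2.
N_0 = 1
N_1 = 1 + 1^2 = 2
N_2 = 1 + 2^2 = 5
So |H| = 5.
A ground atom is a predicate applied to a tuple of terms from H, so the count is the sum over predicates of |H|^arity:
  p: 5^3 = 125;  r: 5
Total ground atoms: 125 + 5 = 130.

130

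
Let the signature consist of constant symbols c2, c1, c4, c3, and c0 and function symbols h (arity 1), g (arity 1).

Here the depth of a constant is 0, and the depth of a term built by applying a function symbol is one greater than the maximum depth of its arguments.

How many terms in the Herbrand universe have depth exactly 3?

40

Let N_k count ground terms of depth at most k. Each non-constant term of depth ≤ k is some function symbol applied to depth-≤(k−1) arguments, giving N_k = 5 + N_{k-1} + N_{k-1}.
N_0 = 5
N_1 = 5 + 5 + 5 = 15
N_2 = 5 + 15 + 15 = 35
N_3 = 5 + 35 + 35 = 75
Terms of depth exactly 3: N_3 − N_2 = 75 − 35 = 40.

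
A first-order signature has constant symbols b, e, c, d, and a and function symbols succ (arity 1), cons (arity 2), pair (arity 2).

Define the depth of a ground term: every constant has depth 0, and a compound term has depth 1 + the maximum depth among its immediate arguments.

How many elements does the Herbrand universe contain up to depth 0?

Let N_k = |{terms of depth ≤ k}|. Then N_0 = 5 and N_k = 5 + N_{k-1} + N_{k-1}^2 + N_{k-1}^2 for k ≥ 1 (one summand per function symbol, arity giving the exponent).
N_0 = 5
Explicitly: b, e, c, d, a.

5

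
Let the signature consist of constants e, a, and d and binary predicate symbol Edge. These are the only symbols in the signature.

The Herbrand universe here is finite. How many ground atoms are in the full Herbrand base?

With no function symbols, the Herbrand universe is just the 3 constants.
Ground atoms per predicate: Edge: 3^2 = 9.
Herbrand base size = 9 = 9.

9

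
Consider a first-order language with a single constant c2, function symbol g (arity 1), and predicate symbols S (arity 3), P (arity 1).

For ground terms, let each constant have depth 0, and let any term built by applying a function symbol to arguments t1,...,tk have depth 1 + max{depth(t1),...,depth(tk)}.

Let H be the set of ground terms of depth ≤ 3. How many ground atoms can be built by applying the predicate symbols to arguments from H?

68

First count ground terms of depth ≤ 3.
Count level by level. With function symbols g/1, the terms of depth ≤ k are the 1 constant together with each function applied to depth-≤(k−1) tuples, so N_k = 1 + N_{k-1}.
N_0 = 1
N_1 = 1 + 1 = 2
N_2 = 1 + 2 = 3
N_3 = 1 + 3 = 4
Explicitly: c2, g(c2), g(g(c2)), g(g(g(c2))).
So |H| = 4.
Ground atoms are formed by filling each argument slot of a predicate with a term from H, so an r-ary predicate gives |H|^r atoms:
  S: 4^3 = 64;  P: 4
Total ground atoms: 64 + 4 = 68.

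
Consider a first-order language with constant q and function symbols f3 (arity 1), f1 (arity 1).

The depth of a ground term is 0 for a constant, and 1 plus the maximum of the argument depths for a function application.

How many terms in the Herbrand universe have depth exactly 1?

2

Count level by level. With function symbols f3/1, f1/1, the terms of depth ≤ k are the 1 constant together with each function applied to depth-≤(k−1) tuples, so N_k = 1 + N_{k-1} + N_{k-1}.
N_0 = 1
N_1 = 1 + 1 + 1 = 3
Terms of depth exactly 1: N_1 − N_0 = 3 − 1 = 2.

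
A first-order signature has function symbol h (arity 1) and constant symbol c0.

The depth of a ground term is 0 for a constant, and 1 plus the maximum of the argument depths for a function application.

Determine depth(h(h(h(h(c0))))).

4

depth(h(c0)) = 1 + depth(c0) = 1 + 0 = 1
depth(h(h(c0))) = 1 + depth(h(c0)) = 1 + 1 = 2
depth(h(h(h(c0)))) = 1 + depth(h(h(c0))) = 1 + 2 = 3
depth(h(h(h(h(c0))))) = 1 + depth(h(h(h(c0)))) = 1 + 3 = 4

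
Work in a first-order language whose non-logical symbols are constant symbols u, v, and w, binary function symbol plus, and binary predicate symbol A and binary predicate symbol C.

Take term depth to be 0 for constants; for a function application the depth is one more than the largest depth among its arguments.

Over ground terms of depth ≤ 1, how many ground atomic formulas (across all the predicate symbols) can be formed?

288

First count ground terms of depth ≤ 1.
Let N_k count ground terms of depth at most k. Each non-constant term of depth ≤ k is some function symbol applied to depth-≤(k−1) arguments, giving N_k = 3 + N_{k-1}^2.
N_0 = 3
N_1 = 3 + 3^2 = 12
Explicitly: u, v, w, plus(u, u), plus(u, v), plus(u, w), plus(v, u), plus(v, v), plus(v, w), plus(w, u), plus(w, v), plus(w, w).
So |H| = 12.
Each predicate of arity r yields |H|^r ground atoms (one per choice of an r-tuple from H):
  A: 12^2 = 144;  C: 12^2 = 144
Total ground atoms: 144 + 144 = 288.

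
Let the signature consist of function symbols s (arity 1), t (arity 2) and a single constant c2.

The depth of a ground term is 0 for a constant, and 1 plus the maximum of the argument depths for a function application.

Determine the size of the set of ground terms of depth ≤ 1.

Let N_k count ground terms of depth at most k. Each non-constant term of depth ≤ k is some function symbol applied to depth-≤(k−1) arguments, giving N_k = 1 + N_{k-1} + N_{k-1}^2.
N_0 = 1
N_1 = 1 + 1 + 1^2 = 3
Explicitly: c2, s(c2), t(c2, c2).

3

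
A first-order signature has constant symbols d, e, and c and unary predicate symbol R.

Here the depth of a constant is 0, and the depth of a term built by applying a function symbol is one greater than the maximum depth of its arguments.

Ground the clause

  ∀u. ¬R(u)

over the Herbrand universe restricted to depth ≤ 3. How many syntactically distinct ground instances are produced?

Ground terms of depth ≤ 3:
  With no function symbols every ground term is a constant, so there are exactly 3 ground terms at every depth bound.
  N_0 = 3
  N_1 = 3
  N_2 = 3
  N_3 = 3
  Explicitly: d, e, c.
So there are 3 ground terms available for substitution.
There is 1 variable to instantiate (u),  occurring in at least one literal, so different choices give different ground instances.
Number of ground instances = 3.

3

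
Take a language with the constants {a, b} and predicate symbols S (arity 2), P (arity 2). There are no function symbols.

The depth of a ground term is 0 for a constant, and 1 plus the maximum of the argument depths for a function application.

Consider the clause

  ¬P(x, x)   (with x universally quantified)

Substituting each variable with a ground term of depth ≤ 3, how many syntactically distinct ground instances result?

Ground terms of depth ≤ 3:
  With no function symbols every ground term is a constant, so there are exactly 2 ground terms at every depth bound.
  N_0 = 2
  N_1 = 2
  N_2 = 2
  N_3 = 2
So there are 2 ground terms available for substitution.
There is 1 variable to instantiate (x),  occurring in at least one literal, so different choices give different ground instances.
Number of ground instances = 2.

2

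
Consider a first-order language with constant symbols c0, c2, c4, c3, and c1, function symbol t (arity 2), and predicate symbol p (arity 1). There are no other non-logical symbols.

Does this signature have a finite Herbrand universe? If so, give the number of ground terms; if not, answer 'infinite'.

infinite

The signature has at least one function symbol (t, arity 2) and at least one constant (c0).
Iterating t gives infinitely many distinct ground terms: c0, t(c0, c0), t(t(c0, c0), t(c0, c0)), ...
So the Herbrand universe is infinite.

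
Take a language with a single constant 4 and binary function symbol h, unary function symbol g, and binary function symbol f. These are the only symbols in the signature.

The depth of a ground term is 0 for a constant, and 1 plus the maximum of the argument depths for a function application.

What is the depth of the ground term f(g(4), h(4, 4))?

depth(g(4)) = 1 + depth(4) = 1 + 0 = 1
depth(h(4, 4)) = 1 + max(0, 0) = 1
depth(f(g(4), h(4, 4))) = 1 + max(1, 1) = 2

2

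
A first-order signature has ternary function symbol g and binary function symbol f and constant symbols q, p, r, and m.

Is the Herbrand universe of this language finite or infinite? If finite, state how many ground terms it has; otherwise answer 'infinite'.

infinite

The signature has at least one function symbol (g, arity 3) and at least one constant (q).
Iterating g gives infinitely many distinct ground terms: q, g(q, q, q), g(g(q, q, q), g(q, q, q), g(q, q, q)), ...
So the Herbrand universe is infinite.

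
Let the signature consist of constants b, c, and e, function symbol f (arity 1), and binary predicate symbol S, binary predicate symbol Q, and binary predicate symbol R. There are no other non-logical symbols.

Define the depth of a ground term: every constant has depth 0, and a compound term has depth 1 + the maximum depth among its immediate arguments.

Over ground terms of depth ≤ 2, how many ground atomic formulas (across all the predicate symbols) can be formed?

First count ground terms of depth ≤ 2.
Write N_k for the number of ground terms of depth ≤ k. A term of depth ≤ k is either a constant or a function symbol applied to arguments of depth ≤ k−1, so N_k = 3 + N_{k-1}.
N_0 = 3
N_1 = 3 + 3 = 6
N_2 = 3 + 6 = 9
Explicitly: b, c, e, f(b), f(c), f(e), f(f(b)), f(f(c)), f(f(e)).
So |H| = 9.
A ground atom is a predicate applied to a tuple of terms from H, so the count is the sum over predicates of |H|^arity:
  S: 9^2 = 81;  Q: 9^2 = 81;  R: 9^2 = 81
Total ground atoms: 81 + 81 + 81 = 243.

243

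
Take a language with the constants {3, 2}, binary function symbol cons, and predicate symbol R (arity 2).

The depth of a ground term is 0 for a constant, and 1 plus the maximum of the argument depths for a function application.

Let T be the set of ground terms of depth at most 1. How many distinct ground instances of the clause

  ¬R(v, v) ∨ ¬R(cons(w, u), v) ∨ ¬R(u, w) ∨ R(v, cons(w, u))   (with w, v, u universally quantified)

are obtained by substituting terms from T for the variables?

216

Ground terms of depth ≤ 1:
  Let N_k = |{terms of depth ≤ k}|. Then N_0 = 2 and N_k = 2 + N_{k-1}^2 for k ≥ 1 (one summand per function symbol, arity giving the exponent).
  N_0 = 2
  N_1 = 2 + 2^2 = 6
So there are 6 ground terms available for substitution.
The body mentions every one of the 3 quantified variables; since ground terms form a free algebra, no two substitutions collapse to the same formula.
Number of ground instances = 6^3 = 216.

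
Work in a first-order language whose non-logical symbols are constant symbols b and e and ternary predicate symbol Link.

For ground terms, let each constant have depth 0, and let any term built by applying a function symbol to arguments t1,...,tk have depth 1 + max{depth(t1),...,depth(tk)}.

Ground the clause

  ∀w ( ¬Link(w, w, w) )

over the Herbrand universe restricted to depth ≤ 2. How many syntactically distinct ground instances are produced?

Ground terms of depth ≤ 2:
  With no function symbols every ground term is a constant, so there are exactly 2 ground terms at every depth bound.
  N_0 = 2
  N_1 = 2
  N_2 = 2
  Explicitly: b, e.
So there are 2 ground terms available for substitution.
The body mentions the single quantified variable w; since ground terms form a free algebra, no two substitutions collapse to the same formula.
Number of ground instances = 2.

2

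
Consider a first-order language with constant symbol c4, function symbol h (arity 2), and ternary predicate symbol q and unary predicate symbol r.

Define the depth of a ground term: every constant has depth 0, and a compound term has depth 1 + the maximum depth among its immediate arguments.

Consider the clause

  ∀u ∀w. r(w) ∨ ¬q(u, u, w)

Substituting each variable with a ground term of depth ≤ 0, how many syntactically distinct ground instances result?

1

Ground terms of depth ≤ 0:
  Let N_k = |{terms of depth ≤ k}|. Then N_0 = 1 and N_k = 1 + N_{k-1}^2 for k ≥ 1 (one summand per function symbol, arity giving the exponent).
  N_0 = 1
So there is exactly 1 ground term available for substitution.
The clause has 2 distinct variables (u, w), each appearing in the body. In the free term algebra distinct substitutions yield syntactically distinct ground instances.
Number of ground instances = 1^2 = 1.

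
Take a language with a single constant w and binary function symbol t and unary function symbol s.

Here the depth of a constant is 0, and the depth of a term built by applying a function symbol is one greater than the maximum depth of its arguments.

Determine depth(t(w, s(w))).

depth(s(w)) = 1 + depth(w) = 1 + 0 = 1
depth(t(w, s(w))) = 1 + max(0, 1) = 2

2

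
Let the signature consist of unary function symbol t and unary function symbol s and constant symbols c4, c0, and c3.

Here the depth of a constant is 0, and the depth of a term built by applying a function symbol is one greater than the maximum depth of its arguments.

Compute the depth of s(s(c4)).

2

depth(s(c4)) = 1 + depth(c4) = 1 + 0 = 1
depth(s(s(c4))) = 1 + depth(s(c4)) = 1 + 1 = 2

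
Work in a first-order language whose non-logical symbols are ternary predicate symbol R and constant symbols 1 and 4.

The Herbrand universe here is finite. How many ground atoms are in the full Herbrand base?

With no function symbols, the Herbrand universe is just the 2 constants.
Ground atoms per predicate: R: 2^3 = 8.
Herbrand base size = 8 = 8.

8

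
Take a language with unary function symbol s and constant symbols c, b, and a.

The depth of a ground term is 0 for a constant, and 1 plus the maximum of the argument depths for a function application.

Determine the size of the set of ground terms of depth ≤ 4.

Count level by level. With function symbols s/1, the terms of depth ≤ k are the 3 constants together with each function applied to depth-≤(k−1) tuples, so N_k = 3 + N_{k-1}.
N_0 = 3
N_1 = 3 + 3 = 6
N_2 = 3 + 6 = 9
N_3 = 3 + 9 = 12
N_4 = 3 + 12 = 15

15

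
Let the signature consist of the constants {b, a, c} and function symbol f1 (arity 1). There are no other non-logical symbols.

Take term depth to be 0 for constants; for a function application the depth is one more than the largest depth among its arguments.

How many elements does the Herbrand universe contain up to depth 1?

6

If N_k denotes the number of depth-≤k ground terms, the 3 constants give N_0 = 3, and each function symbol of arity r contributes N_{k-1}^r new terms at level k: N_k = 3 + N_{k-1}.
N_0 = 3
N_1 = 3 + 3 = 6
Explicitly: b, a, c, f1(b), f1(a), f1(c).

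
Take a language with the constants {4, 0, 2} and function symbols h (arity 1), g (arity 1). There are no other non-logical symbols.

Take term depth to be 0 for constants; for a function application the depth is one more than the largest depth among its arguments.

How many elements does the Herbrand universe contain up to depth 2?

Count level by level. With function symbols h/1, g/1, the terms of depth ≤ k are the 3 constants together with each function applied to depth-≤(k−1) tuples, so N_k = 3 + N_{k-1} + N_{k-1}.
N_0 = 3
N_1 = 3 + 3 + 3 = 9
N_2 = 3 + 9 + 9 = 21

21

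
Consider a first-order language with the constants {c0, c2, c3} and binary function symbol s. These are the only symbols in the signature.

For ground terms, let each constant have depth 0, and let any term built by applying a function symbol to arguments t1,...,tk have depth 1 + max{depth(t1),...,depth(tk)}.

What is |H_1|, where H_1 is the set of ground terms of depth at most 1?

Count level by level. With function symbols s/2, the terms of depth ≤ k are the 3 constants together with each function applied to depth-≤(k−1) tuples, so N_k = 3 + N_{k-1}^2.
N_0 = 3
N_1 = 3 + 3^2 = 12

12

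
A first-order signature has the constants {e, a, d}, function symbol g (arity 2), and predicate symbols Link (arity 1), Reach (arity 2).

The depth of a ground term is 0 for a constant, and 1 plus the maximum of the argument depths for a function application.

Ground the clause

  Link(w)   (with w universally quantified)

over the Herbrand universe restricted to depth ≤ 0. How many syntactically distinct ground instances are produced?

3

Ground terms of depth ≤ 0:
  If N_k denotes the number of depth-≤k ground terms, the 3 constants give N_0 = 3, and each function symbol of arity r contributes N_{k-1}^r new terms at level k: N_k = 3 + N_{k-1}^2.
  N_0 = 3
  Explicitly: e, a, d.
So there are 3 ground terms available for substitution.
The variable w ranges independently over the available ground terms, and distinct assignments produce distinct instances.
Number of ground instances = 3.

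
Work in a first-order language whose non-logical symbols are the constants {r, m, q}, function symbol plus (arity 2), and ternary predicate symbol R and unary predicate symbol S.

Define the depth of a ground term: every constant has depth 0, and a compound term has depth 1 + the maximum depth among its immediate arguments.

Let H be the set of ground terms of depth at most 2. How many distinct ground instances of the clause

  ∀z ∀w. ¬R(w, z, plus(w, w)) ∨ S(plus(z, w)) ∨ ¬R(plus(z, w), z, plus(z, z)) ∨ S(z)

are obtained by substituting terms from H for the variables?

21609

Ground terms of depth ≤ 2:
  Let N_k count ground terms of depth at most k. Each non-constant term of depth ≤ k is some function symbol applied to depth-≤(k−1) arguments, giving N_k = 3 + N_{k-1}^2.
  N_0 = 3
  N_1 = 3 + 3^2 = 12
  N_2 = 3 + 12^2 = 147
So there are 147 ground terms available for substitution.
The clause has 2 distinct variables (z, w), each appearing in the body. In the free term algebra distinct substitutions yield syntactically distinct ground instances.
Number of ground instances = 147^2 = 21609.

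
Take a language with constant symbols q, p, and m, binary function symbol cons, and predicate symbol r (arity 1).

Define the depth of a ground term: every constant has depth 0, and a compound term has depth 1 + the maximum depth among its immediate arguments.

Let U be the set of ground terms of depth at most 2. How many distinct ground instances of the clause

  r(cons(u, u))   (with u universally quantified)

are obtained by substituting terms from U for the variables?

Ground terms of depth ≤ 2:
  If N_k denotes the number of depth-≤k ground terms, the 3 constants give N_0 = 3, and each function symbol of arity r contributes N_{k-1}^r new terms at level k: N_k = 3 + N_{k-1}^2.
  N_0 = 3
  N_1 = 3 + 3^2 = 12
  N_2 = 3 + 12^2 = 147
So there are 147 ground terms available for substitution.
The variable u ranges independently over the available ground terms, and distinct assignments produce distinct instances.
Number of ground instances = 147.

147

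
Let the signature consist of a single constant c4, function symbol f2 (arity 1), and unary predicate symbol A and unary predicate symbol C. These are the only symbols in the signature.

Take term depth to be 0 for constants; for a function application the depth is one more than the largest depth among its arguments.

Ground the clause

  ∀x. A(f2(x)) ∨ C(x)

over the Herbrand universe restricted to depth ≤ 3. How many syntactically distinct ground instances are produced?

4

Ground terms of depth ≤ 3:
  If N_k denotes the number of depth-≤k ground terms, the 1 constant gives N_0 = 1, and each function symbol of arity r contributes N_{k-1}^r new terms at level k: N_k = 1 + N_{k-1}.
  N_0 = 1
  N_1 = 1 + 1 = 2
  N_2 = 1 + 2 = 3
  N_3 = 1 + 3 = 4
So there are 4 ground terms available for substitution.
The variable x ranges independently over the available ground terms, and distinct assignments produce distinct instances.
Number of ground instances = 4.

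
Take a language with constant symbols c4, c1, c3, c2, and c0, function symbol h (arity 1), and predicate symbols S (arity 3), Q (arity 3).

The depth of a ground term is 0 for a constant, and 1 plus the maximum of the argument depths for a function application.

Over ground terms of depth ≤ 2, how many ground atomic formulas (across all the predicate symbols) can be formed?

First count ground terms of depth ≤ 2.
Let N_k count ground terms of depth at most k. Each non-constant term of depth ≤ k is some function symbol applied to depth-≤(k−1) arguments, giving N_k = 5 + N_{k-1}.
N_0 = 5
N_1 = 5 + 5 = 10
N_2 = 5 + 10 = 15
So |H| = 15.
A ground atom is a predicate applied to a tuple of terms from H, so the count is the sum over predicates of |H|^arity:
  S: 15^3 = 3375;  Q: 15^3 = 3375
Total ground atoms: 3375 + 3375 = 6750.

6750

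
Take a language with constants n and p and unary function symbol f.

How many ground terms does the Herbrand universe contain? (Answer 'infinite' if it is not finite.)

The signature has at least one function symbol (f, arity 1) and at least one constant (n).
Iterating f gives infinitely many distinct ground terms: n, f(n), f(f(n)), ...
So the Herbrand universe is infinite.

infinite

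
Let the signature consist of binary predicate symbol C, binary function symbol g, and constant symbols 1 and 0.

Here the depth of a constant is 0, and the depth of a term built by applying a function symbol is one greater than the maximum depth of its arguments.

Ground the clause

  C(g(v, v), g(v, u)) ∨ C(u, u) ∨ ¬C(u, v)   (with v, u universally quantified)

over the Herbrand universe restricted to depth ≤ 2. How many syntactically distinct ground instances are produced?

Ground terms of depth ≤ 2:
  Let N_k = |{terms of depth ≤ k}|. Then N_0 = 2 and N_k = 2 + N_{k-1}^2 for k ≥ 1 (one summand per function symbol, arity giving the exponent).
  N_0 = 2
  N_1 = 2 + 2^2 = 6
  N_2 = 2 + 6^2 = 38
So there are 38 ground terms available for substitution.
Each of v, u ranges independently over the available ground terms, and distinct assignments produce distinct instances.
Number of ground instances = 38^2 = 1444.

1444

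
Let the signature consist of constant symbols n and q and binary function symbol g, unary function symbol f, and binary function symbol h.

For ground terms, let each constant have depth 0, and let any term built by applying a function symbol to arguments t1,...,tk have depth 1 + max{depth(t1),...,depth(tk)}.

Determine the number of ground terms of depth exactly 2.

290

If N_k denotes the number of depth-≤k ground terms, the 2 constants give N_0 = 2, and each function symbol of arity r contributes N_{k-1}^r new terms at level k: N_k = 2 + N_{k-1}^2 + N_{k-1} + N_{k-1}^2.
N_0 = 2
N_1 = 2 + 2^2 + 2 + 2^2 = 12
N_2 = 2 + 12^2 + 12 + 12^2 = 302
Terms of depth exactly 2: N_2 − N_1 = 302 − 12 = 290.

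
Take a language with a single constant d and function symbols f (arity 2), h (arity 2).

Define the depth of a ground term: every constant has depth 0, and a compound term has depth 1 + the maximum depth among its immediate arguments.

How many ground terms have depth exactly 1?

2

Write N_k for the number of ground terms of depth ≤ k. A term of depth ≤ k is either a constant or a function symbol applied to arguments of depth ≤ k−1, so N_k = 1 + N_{k-1}^2 + N_{k-1}^2.
N_0 = 1
N_1 = 1 + 1^2 + 1^2 = 3
Terms of depth exactly 1: N_1 − N_0 = 3 − 1 = 2.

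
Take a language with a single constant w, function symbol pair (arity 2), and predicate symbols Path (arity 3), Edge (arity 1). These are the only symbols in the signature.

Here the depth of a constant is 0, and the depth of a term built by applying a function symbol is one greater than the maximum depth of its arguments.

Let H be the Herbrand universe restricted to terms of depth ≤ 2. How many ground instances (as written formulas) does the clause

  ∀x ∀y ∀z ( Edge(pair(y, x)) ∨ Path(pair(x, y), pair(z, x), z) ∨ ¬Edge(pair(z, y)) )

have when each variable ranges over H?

125

Ground terms of depth ≤ 2:
  Let N_k count ground terms of depth at most k. Each non-constant term of depth ≤ k is some function symbol applied to depth-≤(k−1) arguments, giving N_k = 1 + N_{k-1}^2.
  N_0 = 1
  N_1 = 1 + 1^2 = 2
  N_2 = 1 + 2^2 = 5
  Explicitly: w, pair(w, w), pair(w, pair(w, w)), pair(pair(w, w), w), pair(pair(w, w), pair(w, w)).
So there are 5 ground terms available for substitution.
The body mentions every one of the 3 quantified variables; since ground terms form a free algebra, no two substitutions collapse to the same formula.
Number of ground instances = 5^3 = 125.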